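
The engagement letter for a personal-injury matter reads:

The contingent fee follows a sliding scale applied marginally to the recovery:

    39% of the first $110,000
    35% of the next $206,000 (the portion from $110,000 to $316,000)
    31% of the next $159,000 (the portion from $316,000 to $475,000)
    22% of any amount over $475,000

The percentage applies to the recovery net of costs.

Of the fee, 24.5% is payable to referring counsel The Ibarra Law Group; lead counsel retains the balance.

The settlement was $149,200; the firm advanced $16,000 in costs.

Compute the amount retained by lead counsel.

$38,520.10

Fee base (net of costs): $149,200 − $16,000 = $133,200
First $110,000 at 39% = $42,900.00
Remaining $23,200 at 35% = $8,120.00
Fee: $42,900.00 + $8,120.00 = $51,020.00
Referral share: 24.5% of $51,020.00 = $12,499.90; lead counsel retains $51,020.00 − $12,499.90 = $38,520.10.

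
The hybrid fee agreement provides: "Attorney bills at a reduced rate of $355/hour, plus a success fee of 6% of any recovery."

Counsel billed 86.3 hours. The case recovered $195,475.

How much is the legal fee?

$42,365.00

Hourly: 86.3 × $355 = $30,636.50
Success fee: 6% of $195,475 = $11,728.50
Total: $30,636.50 + $11,728.50 = $42,365.00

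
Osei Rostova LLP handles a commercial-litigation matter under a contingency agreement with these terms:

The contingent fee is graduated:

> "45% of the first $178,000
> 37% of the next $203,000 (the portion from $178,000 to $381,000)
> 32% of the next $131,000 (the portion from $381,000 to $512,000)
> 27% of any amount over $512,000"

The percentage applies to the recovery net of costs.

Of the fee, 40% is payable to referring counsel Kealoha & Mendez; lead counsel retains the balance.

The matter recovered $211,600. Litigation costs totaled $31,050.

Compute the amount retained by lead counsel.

$48,626.10

Fee base (net of costs): $211,600 − $31,050 = $180,550
First $178,000 at 45% = $80,100.00
Remaining $2,550 at 37% = $943.50
Fee: $80,100.00 + $943.50 = $81,043.50
Referral share: 40% of $81,043.50 = $32,417.40; lead counsel retains $81,043.50 − $32,417.40 = $48,626.10.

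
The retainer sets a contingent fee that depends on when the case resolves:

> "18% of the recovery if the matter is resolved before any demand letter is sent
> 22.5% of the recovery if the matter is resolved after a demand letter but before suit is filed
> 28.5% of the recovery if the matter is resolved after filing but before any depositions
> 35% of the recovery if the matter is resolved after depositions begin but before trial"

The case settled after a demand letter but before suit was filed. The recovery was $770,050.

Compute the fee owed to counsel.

$173,261.25

The matter settled after a demand letter but before suit was filed, so the 22.5% rate applies.
$770,050 × 22.5% = $173,261.25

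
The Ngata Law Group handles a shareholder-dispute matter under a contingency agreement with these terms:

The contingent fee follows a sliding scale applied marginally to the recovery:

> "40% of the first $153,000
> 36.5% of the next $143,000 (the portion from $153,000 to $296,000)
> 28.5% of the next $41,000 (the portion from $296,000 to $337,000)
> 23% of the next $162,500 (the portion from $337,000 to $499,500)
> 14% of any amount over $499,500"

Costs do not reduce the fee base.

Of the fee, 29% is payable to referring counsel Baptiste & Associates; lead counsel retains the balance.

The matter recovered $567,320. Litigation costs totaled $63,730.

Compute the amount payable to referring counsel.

$49,865.44

Fee base is the gross recovery, $567,320; costs are reimbursed separately.
First $153,000 at 40% = $61,200.00
Next $143,000 at 36.5% = $52,195.00
Next $41,000 at 28.5% = $11,685.00
Next $162,500 at 23% = $37,375.00
Remaining $67,820 at 14% = $9,494.80
Fee: $61,200.00 + $52,195.00 + $11,685.00 + $37,375.00 + $9,494.80 = $171,949.80
Referral share: 29% of $171,949.80 = $49,865.44; lead counsel retains $171,949.80 − $49,865.44 = $122,084.36.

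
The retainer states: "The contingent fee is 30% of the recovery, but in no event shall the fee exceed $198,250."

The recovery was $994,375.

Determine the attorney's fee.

30% of $994,375 = $298,312.50
That exceeds the $198,250 cap, so the fee is capped at $198,250.

$198,250.00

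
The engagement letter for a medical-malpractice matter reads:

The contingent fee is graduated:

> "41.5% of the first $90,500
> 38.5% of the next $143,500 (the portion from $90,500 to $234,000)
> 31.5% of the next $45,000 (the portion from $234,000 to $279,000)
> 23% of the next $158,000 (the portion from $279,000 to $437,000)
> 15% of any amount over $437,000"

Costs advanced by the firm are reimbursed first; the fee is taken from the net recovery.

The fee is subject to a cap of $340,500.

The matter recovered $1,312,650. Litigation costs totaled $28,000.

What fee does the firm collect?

Fee base (net of costs): $1,312,650 − $28,000 = $1,284,650
First $90,500 at 41.5% = $37,557.50
Next $143,500 at 38.5% = $55,247.50
Next $45,000 at 31.5% = $14,175.00
Next $158,000 at 23% = $36,340.00
Remaining $847,650 at 15% = $127,147.50
Fee: $37,557.50 + $55,247.50 + $14,175.00 + $36,340.00 + $127,147.50 = $270,467.50
$270,467.50 is under the $340,500 cap.

$270,467.50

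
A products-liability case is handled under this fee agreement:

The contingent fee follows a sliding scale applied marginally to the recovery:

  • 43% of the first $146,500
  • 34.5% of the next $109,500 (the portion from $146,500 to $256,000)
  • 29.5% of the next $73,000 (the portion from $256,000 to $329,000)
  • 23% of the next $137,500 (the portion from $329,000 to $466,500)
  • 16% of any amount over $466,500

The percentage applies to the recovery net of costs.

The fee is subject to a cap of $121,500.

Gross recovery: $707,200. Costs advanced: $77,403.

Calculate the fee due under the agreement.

Fee base (net of costs): $707,200 − $77,403 = $629,797
First $146,500 at 43% = $62,995.00
Next $109,500 at 34.5% = $37,777.50
Next $73,000 at 29.5% = $21,535.00
Next $137,500 at 23% = $31,625.00
Remaining $163,297 at 16% = $26,127.52
Fee: $62,995.00 + $37,777.50 + $21,535.00 + $31,625.00 + $26,127.52 = $180,060.02
$180,060.02 exceeds the $121,500 cap, so the fee is capped at $121,500.00.

$121,500.00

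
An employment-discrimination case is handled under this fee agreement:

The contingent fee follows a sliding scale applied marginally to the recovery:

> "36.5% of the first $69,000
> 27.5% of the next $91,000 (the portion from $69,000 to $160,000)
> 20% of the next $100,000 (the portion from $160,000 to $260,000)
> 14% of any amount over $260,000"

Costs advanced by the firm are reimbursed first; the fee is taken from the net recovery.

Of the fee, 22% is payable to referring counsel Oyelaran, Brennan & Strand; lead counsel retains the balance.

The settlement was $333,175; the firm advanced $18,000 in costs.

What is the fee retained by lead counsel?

Fee base (net of costs): $333,175 − $18,000 = $315,175
First $69,000 at 36.5% = $25,185.00
Next $91,000 at 27.5% = $25,025.00
Next $100,000 at 20% = $20,000.00
Remaining $55,175 at 14% = $7,724.50
Fee: $25,185.00 + $25,025.00 + $20,000.00 + $7,724.50 = $77,934.50
Referral share: 22% of $77,934.50 = $17,145.59; lead counsel retains $77,934.50 − $17,145.59 = $60,788.91.

$60,788.91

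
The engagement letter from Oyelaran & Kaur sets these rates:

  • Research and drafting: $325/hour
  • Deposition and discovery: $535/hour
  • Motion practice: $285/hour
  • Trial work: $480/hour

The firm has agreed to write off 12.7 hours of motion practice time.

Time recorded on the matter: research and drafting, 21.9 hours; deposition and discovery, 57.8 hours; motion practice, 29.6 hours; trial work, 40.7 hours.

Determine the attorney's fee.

Research and drafting: 21.9 × $325 = $7,117.50
Deposition and discovery: 57.8 × $535 = $30,923.00
Motion practice: 29.6 × $285 = $8,436.00
Trial work: 40.7 × $480 = $19,536.00
Subtotal: $66,012.50
Write-off: 12.7 × $285 = $3,619.50
Total: $66,012.50 − $3,619.50 = $62,393.00

$62,393.00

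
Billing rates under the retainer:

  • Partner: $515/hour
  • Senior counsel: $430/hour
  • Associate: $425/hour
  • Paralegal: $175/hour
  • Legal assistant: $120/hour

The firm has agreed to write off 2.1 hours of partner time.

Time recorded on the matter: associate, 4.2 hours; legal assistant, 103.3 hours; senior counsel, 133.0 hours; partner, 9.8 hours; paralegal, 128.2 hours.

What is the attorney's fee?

$97,771.50

Partner: 9.8 × $515 = $5,047.00
Senior counsel: 133.0 × $430 = $57,190.00
Associate: 4.2 × $425 = $1,785.00
Paralegal: 128.2 × $175 = $22,435.00
Legal assistant: 103.3 × $120 = $12,396.00
Subtotal: $98,853.00
Write-off: 2.1 × $515 = $1,081.50
Total: $98,853.00 − $1,081.50 = $97,771.50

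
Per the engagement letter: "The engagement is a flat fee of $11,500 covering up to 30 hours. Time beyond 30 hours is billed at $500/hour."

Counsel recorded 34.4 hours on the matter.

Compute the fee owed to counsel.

$13,700.00

Flat fee: $11,500.00
Excess hours: 34.4 − 30 = 4.4
Overrun: 4.4 × $500 = $2,200.00
Total: $11,500.00 + $2,200.00 = $13,700.00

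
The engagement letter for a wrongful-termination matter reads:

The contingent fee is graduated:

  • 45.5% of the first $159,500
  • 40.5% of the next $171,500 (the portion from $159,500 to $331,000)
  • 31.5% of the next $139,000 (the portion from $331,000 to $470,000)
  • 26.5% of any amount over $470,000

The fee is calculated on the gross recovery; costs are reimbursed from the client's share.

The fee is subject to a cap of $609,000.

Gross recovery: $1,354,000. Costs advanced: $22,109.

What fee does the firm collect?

$420,075.00

Fee base is the gross recovery, $1,354,000; costs are reimbursed separately.
First $159,500 at 45.5% = $72,572.50
Next $171,500 at 40.5% = $69,457.50
Next $139,000 at 31.5% = $43,785.00
Remaining $884,000 at 26.5% = $234,260.00
Fee: $72,572.50 + $69,457.50 + $43,785.00 + $234,260.00 = $420,075.00
$420,075.00 is under the $609,000 cap.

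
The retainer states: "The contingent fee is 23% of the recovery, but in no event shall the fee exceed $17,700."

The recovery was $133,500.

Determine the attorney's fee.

23% of $133,500 = $30,705.00
That exceeds the $17,700 cap, so the fee is capped at $17,700.

$17,700.00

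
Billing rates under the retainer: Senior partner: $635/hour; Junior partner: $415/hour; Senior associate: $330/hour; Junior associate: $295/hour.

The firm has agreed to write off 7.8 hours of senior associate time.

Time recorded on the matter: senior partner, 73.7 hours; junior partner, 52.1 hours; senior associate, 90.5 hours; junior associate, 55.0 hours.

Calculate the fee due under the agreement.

$111,937.00

Senior partner: 73.7 × $635 = $46,799.50
Junior partner: 52.1 × $415 = $21,621.50
Senior associate: 90.5 × $330 = $29,865.00
Junior associate: 55.0 × $295 = $16,225.00
Subtotal: $114,511.00
Write-off: 7.8 × $330 = $2,574.00
Total: $114,511.00 − $2,574.00 = $111,937.00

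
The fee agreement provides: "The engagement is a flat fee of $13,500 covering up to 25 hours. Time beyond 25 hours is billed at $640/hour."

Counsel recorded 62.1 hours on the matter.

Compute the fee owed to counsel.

Flat fee: $13,500.00
Excess hours: 62.1 − 25 = 37.1
Overrun: 37.1 × $640 = $23,744.00
Total: $13,500.00 + $23,744.00 = $37,244.00

$37,244.00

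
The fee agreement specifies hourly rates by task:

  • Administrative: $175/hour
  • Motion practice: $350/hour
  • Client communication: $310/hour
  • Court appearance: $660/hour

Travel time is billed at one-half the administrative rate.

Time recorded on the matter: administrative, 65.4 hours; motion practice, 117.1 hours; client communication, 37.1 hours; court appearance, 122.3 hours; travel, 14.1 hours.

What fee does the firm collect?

$145,882.75

Administrative: 65.4 × $175 = $11,445.00
Motion practice: 117.1 × $350 = $40,985.00
Client communication: 37.1 × $310 = $11,501.00
Court appearance: 122.3 × $660 = $80,718.00
Subtotal: $11,445.00 + $40,985.00 + $11,501.00 + $80,718.00 = $144,649.00
Travel: 14.1 × ($175 ÷ 2) = 14.1 × $87.50 = $1,233.75
Total: $144,649.00 + $1,233.75 = $145,882.75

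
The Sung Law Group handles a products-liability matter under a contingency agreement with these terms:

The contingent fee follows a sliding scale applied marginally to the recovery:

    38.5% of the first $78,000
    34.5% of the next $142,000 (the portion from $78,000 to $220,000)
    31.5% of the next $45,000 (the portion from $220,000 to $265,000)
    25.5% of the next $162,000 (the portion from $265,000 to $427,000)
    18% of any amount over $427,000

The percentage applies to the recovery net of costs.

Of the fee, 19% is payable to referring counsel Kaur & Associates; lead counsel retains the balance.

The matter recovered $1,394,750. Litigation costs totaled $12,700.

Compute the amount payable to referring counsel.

$58,218.66

Fee base (net of costs): $1,394,750 − $12,700 = $1,382,050
First $78,000 at 38.5% = $30,030.00
Next $142,000 at 34.5% = $48,990.00
Next $45,000 at 31.5% = $14,175.00
Next $162,000 at 25.5% = $41,310.00
Remaining $955,050 at 18% = $171,909.00
Fee: $30,030.00 + $48,990.00 + $14,175.00 + $41,310.00 + $171,909.00 = $306,414.00
Referral share: 19% of $306,414.00 = $58,218.66; lead counsel retains $306,414.00 − $58,218.66 = $248,195.34.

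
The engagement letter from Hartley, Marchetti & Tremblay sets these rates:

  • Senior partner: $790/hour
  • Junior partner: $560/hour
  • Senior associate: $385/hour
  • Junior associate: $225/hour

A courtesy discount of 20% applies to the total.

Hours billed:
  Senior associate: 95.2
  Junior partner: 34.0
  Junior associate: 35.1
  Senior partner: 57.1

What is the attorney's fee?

$86,958.80

Senior partner: 57.1 × $790 = $45,109.00
Junior partner: 34.0 × $560 = $19,040.00
Senior associate: 95.2 × $385 = $36,652.00
Junior associate: 35.1 × $225 = $7,897.50
Subtotal: $108,698.50
Less 20% discount: −$21,739.70
Total: $108,698.50 − $21,739.70 = $86,958.80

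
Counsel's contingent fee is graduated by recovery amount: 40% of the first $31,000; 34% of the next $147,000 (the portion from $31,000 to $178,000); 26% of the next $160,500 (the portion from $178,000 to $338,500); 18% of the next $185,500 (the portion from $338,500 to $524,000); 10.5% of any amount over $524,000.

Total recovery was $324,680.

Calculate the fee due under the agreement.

$100,516.80

First $31,000 at 40% = $12,400.00
Next $147,000 at 34% = $49,980.00
Remaining $146,680 at 26% = $38,136.80
Fee: $12,400.00 + $49,980.00 + $38,136.80 = $100,516.80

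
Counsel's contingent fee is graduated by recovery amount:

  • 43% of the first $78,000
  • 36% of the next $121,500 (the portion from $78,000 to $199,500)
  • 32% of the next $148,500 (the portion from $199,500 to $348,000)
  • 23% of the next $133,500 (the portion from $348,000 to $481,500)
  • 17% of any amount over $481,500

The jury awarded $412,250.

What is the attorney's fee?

$139,577.50

First $78,000 at 43% = $33,540.00
Next $121,500 at 36% = $43,740.00
Next $148,500 at 32% = $47,520.00
Remaining $64,250 at 23% = $14,777.50
Fee: $33,540.00 + $43,740.00 + $47,520.00 + $14,777.50 = $139,577.50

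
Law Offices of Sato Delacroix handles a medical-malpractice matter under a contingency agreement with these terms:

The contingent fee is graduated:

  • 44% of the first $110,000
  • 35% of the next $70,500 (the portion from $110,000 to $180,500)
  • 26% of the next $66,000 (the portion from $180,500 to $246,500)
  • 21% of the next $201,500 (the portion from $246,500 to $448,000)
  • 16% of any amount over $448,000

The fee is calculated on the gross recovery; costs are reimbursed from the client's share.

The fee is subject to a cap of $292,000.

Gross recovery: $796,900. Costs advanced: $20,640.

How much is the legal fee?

Fee base is the gross recovery, $796,900; costs are reimbursed separately.
First $110,000 at 44% = $48,400.00
Next $70,500 at 35% = $24,675.00
Next $66,000 at 26% = $17,160.00
Next $201,500 at 21% = $42,315.00
Remaining $348,900 at 16% = $55,824.00
Fee: $48,400.00 + $24,675.00 + $17,160.00 + $42,315.00 + $55,824.00 = $188,374.00
$188,374.00 is under the $292,000 cap.

$188,374.00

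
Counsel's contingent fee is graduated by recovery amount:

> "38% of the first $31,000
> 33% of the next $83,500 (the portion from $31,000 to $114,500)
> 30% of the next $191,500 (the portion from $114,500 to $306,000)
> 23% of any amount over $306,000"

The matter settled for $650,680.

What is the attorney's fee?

$176,061.40

First $31,000 at 38% = $11,780.00
Next $83,500 at 33% = $27,555.00
Next $191,500 at 30% = $57,450.00
Remaining $344,680 at 23% = $79,276.40
Fee: $11,780.00 + $27,555.00 + $57,450.00 + $79,276.40 = $176,061.40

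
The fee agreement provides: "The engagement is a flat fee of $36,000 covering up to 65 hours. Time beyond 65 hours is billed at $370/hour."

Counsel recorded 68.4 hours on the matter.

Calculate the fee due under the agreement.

Flat fee: $36,000.00
Excess hours: 68.4 − 65 = 3.4
Overrun: 3.4 × $370 = $1,258.00
Total: $36,000.00 + $1,258.00 = $37,258.00

$37,258.00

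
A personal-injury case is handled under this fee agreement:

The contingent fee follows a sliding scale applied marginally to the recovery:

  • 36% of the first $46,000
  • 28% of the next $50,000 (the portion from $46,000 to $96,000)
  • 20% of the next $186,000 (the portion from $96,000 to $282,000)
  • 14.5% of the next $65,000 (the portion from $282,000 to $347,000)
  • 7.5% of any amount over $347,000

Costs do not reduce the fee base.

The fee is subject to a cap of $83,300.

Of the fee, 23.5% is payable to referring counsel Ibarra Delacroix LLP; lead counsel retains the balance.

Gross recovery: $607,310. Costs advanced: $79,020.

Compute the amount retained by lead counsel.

$63,724.50

Fee base is the gross recovery, $607,310; costs are reimbursed separately.
First $46,000 at 36% = $16,560.00
Next $50,000 at 28% = $14,000.00
Next $186,000 at 20% = $37,200.00
Next $65,000 at 14.5% = $9,425.00
Remaining $260,310 at 7.5% = $19,523.25
Fee: $16,560.00 + $14,000.00 + $37,200.00 + $9,425.00 + $19,523.25 = $96,708.25
$96,708.25 exceeds the $83,300 cap, so the fee is capped at $83,300.00.
Referral share: 23.5% of $83,300.00 = $19,575.50; lead counsel retains $83,300.00 − $19,575.50 = $63,724.50.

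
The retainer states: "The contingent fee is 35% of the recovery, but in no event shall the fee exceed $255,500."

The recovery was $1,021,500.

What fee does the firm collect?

35% of $1,021,500 = $357,525.00
That exceeds the $255,500 cap, so the fee is capped at $255,500.

$255,500.00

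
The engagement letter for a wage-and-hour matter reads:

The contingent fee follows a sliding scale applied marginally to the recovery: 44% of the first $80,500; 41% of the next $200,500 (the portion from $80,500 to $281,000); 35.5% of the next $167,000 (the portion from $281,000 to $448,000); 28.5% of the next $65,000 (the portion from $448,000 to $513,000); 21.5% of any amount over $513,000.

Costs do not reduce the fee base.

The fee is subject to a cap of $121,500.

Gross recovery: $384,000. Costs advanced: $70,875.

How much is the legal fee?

$121,500.00

Fee base is the gross recovery, $384,000; costs are reimbursed separately.
First $80,500 at 44% = $35,420.00
Next $200,500 at 41% = $82,205.00
Remaining $103,000 at 35.5% = $36,565.00
Fee: $35,420.00 + $82,205.00 + $36,565.00 = $154,190.00
$154,190.00 exceeds the $121,500 cap, so the fee is capped at $121,500.00.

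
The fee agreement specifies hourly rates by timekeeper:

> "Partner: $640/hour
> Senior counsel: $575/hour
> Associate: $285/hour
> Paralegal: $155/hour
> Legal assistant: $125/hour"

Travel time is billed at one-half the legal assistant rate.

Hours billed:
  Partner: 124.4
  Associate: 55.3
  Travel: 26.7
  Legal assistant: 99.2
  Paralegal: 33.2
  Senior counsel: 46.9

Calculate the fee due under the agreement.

Partner: 124.4 × $640 = $79,616.00
Senior counsel: 46.9 × $575 = $26,967.50
Associate: 55.3 × $285 = $15,760.50
Paralegal: 33.2 × $155 = $5,146.00
Legal assistant: 99.2 × $125 = $12,400.00
Subtotal: $79,616.00 + $26,967.50 + $15,760.50 + $5,146.00 + $12,400.00 = $139,890.00
Travel: 26.7 × ($125 ÷ 2) = 26.7 × $62.50 = $1,668.75
Total: $139,890.00 + $1,668.75 = $141,558.75

$141,558.75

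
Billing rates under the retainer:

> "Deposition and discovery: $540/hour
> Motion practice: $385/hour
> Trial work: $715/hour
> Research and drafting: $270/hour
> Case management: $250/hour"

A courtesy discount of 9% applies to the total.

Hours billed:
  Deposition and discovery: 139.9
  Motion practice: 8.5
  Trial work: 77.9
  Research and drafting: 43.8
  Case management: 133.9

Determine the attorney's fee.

$163,634.38

Deposition and discovery: 139.9 × $540 = $75,546.00
Motion practice: 8.5 × $385 = $3,272.50
Trial work: 77.9 × $715 = $55,698.50
Research and drafting: 43.8 × $270 = $11,826.00
Case management: 133.9 × $250 = $33,475.00
Subtotal: $179,818.00
Less 9% discount: −$16,183.62
Total: $179,818.00 − $16,183.62 = $163,634.38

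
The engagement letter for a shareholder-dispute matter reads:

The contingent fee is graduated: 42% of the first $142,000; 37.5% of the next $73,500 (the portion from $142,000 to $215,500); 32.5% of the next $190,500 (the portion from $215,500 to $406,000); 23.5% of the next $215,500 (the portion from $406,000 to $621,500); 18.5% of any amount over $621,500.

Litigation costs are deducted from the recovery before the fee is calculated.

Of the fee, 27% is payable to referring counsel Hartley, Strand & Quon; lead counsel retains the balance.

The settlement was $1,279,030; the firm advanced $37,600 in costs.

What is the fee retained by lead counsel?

$229,544.52

Fee base (net of costs): $1,279,030 − $37,600 = $1,241,430
First $142,000 at 42% = $59,640.00
Next $73,500 at 37.5% = $27,562.50
Next $190,500 at 32.5% = $61,912.50
Next $215,500 at 23.5% = $50,642.50
Remaining $619,930 at 18.5% = $114,687.05
Fee: $59,640.00 + $27,562.50 + $61,912.50 + $50,642.50 + $114,687.05 = $314,444.55
Referral share: 27% of $314,444.55 = $84,900.03; lead counsel retains $314,444.55 − $84,900.03 = $229,544.52.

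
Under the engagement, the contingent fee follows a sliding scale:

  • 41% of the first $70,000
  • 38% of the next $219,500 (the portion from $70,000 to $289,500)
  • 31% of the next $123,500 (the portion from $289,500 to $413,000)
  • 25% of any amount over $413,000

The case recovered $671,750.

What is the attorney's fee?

$215,082.50

First $70,000 at 41% = $28,700.00
Next $219,500 at 38% = $83,410.00
Next $123,500 at 31% = $38,285.00
Remaining $258,750 at 25% = $64,687.50
Fee: $28,700.00 + $83,410.00 + $38,285.00 + $64,687.50 = $215,082.50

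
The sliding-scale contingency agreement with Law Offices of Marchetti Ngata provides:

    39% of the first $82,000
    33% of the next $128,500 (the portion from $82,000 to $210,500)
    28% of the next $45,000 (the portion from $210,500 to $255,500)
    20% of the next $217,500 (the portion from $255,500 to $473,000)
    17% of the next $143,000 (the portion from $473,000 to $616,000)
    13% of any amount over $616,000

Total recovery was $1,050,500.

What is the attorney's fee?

$211,280.00

First $82,000 at 39% = $31,980.00
Next $128,500 at 33% = $42,405.00
Next $45,000 at 28% = $12,600.00
Next $217,500 at 20% = $43,500.00
Next $143,000 at 17% = $24,310.00
Remaining $434,500 at 13% = $56,485.00
Fee: $31,980.00 + $42,405.00 + $12,600.00 + $43,500.00 + $24,310.00 + $56,485.00 = $211,280.00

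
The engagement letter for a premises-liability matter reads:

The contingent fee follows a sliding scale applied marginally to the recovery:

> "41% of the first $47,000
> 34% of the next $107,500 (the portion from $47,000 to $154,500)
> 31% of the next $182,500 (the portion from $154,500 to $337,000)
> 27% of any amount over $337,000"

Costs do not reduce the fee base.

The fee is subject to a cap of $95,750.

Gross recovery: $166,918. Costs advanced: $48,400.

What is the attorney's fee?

$59,669.58

Fee base is the gross recovery, $166,918; costs are reimbursed separately.
First $47,000 at 41% = $19,270.00
Next $107,500 at 34% = $36,550.00
Remaining $12,418 at 31% = $3,849.58
Fee: $19,270.00 + $36,550.00 + $3,849.58 = $59,669.58
$59,669.58 is under the $95,750 cap.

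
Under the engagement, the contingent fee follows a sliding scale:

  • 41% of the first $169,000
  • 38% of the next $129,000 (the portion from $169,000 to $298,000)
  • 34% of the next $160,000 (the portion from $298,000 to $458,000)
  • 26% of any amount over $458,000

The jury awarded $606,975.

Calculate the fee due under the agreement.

$211,443.50

First $169,000 at 41% = $69,290.00
Next $129,000 at 38% = $49,020.00
Next $160,000 at 34% = $54,400.00
Remaining $148,975 at 26% = $38,733.50
Fee: $69,290.00 + $49,020.00 + $54,400.00 + $38,733.50 = $211,443.50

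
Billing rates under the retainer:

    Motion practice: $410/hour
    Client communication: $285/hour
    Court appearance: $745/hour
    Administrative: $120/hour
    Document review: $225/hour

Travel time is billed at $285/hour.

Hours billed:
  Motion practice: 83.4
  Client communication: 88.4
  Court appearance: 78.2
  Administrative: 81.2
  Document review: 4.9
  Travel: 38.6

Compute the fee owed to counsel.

$139,494.50

Motion practice: 83.4 × $410 = $34,194.00
Client communication: 88.4 × $285 = $25,194.00
Court appearance: 78.2 × $745 = $58,259.00
Administrative: 81.2 × $120 = $9,744.00
Document review: 4.9 × $225 = $1,102.50
Subtotal: $34,194.00 + $25,194.00 + $58,259.00 + $9,744.00 + $1,102.50 = $128,493.50
Travel: 38.6 × $285 = $11,001.00
Total: $128,493.50 + $11,001.00 = $139,494.50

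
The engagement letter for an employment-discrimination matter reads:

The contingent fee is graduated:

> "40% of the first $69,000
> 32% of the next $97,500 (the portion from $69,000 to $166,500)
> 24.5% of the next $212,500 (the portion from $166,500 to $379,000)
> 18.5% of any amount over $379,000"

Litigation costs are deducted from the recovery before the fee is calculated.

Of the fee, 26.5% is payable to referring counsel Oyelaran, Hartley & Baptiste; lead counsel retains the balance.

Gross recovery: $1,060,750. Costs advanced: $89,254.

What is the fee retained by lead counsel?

Fee base (net of costs): $1,060,750 − $89,254 = $971,496
First $69,000 at 40% = $27,600.00
Next $97,500 at 32% = $31,200.00
Next $212,500 at 24.5% = $52,062.50
Remaining $592,496 at 18.5% = $109,611.76
Fee: $27,600.00 + $31,200.00 + $52,062.50 + $109,611.76 = $220,474.26
Referral share: 26.5% of $220,474.26 = $58,425.68; lead counsel retains $220,474.26 − $58,425.68 = $162,048.58.

$162,048.58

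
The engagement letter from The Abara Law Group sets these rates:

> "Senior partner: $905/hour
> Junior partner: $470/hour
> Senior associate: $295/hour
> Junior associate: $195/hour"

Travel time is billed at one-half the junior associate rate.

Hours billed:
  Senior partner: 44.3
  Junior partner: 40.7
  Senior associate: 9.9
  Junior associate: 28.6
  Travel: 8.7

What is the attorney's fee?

Senior partner: 44.3 × $905 = $40,091.50
Junior partner: 40.7 × $470 = $19,129.00
Senior associate: 9.9 × $295 = $2,920.50
Junior associate: 28.6 × $195 = $5,577.00
Subtotal: $40,091.50 + $19,129.00 + $2,920.50 + $5,577.00 = $67,718.00
Travel: 8.7 × ($195 ÷ 2) = 8.7 × $97.50 = $848.25
Total: $67,718.00 + $848.25 = $68,566.25

$68,566.25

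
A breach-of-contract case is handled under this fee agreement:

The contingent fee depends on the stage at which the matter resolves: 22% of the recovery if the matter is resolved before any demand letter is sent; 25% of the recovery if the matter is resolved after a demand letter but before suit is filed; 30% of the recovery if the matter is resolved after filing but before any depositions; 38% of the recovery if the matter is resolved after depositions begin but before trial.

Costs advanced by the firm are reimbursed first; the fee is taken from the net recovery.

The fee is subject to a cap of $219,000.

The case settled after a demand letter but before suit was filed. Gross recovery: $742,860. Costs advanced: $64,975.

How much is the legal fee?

Fee base (net of costs): $742,860 − $64,975 = $677,885
The matter settled after a demand letter but before suit was filed, so the 25% rate applies.
$677,885 × 25% = $169,471.25
$169,471.25 is under the $219,000 cap.

$169,471.25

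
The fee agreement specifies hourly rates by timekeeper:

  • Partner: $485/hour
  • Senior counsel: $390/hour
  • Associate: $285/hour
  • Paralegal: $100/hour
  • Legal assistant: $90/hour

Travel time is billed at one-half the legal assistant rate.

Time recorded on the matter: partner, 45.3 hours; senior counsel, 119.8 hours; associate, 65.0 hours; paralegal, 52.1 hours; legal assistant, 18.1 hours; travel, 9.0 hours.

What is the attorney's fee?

$94,461.50

Partner: 45.3 × $485 = $21,970.50
Senior counsel: 119.8 × $390 = $46,722.00
Associate: 65.0 × $285 = $18,525.00
Paralegal: 52.1 × $100 = $5,210.00
Legal assistant: 18.1 × $90 = $1,629.00
Subtotal: $21,970.50 + $46,722.00 + $18,525.00 + $5,210.00 + $1,629.00 = $94,056.50
Travel: 9.0 × ($90 ÷ 2) = 9.0 × $45.00 = $405.00
Total: $94,056.50 + $405.00 = $94,461.50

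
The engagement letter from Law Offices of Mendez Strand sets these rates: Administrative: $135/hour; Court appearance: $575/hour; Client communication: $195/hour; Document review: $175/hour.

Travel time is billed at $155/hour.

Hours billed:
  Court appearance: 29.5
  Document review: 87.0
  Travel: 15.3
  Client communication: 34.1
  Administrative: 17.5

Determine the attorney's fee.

Administrative: 17.5 × $135 = $2,362.50
Court appearance: 29.5 × $575 = $16,962.50
Client communication: 34.1 × $195 = $6,649.50
Document review: 87.0 × $175 = $15,225.00
Subtotal: $2,362.50 + $16,962.50 + $6,649.50 + $15,225.00 = $41,199.50
Travel: 15.3 × $155 = $2,371.50
Total: $41,199.50 + $2,371.50 = $43,571.00

$43,571.00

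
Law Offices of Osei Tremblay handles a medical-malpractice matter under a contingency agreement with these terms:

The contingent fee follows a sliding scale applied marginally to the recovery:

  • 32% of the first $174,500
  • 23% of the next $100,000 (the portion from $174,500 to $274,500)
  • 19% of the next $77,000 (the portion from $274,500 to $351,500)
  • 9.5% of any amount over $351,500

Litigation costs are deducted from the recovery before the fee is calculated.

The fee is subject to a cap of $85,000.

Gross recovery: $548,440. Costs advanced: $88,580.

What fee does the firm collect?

$85,000.00

Fee base (net of costs): $548,440 − $88,580 = $459,860
First $174,500 at 32% = $55,840.00
Next $100,000 at 23% = $23,000.00
Next $77,000 at 19% = $14,630.00
Remaining $108,360 at 9.5% = $10,294.20
Fee: $55,840.00 + $23,000.00 + $14,630.00 + $10,294.20 = $103,764.20
$103,764.20 exceeds the $85,000 cap, so the fee is capped at $85,000.00.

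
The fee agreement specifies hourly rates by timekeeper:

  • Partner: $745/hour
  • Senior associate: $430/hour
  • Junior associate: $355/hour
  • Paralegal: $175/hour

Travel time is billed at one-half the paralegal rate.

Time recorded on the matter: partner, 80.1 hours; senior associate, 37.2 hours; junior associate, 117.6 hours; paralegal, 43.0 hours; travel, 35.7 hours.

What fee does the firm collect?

Partner: 80.1 × $745 = $59,674.50
Senior associate: 37.2 × $430 = $15,996.00
Junior associate: 117.6 × $355 = $41,748.00
Paralegal: 43.0 × $175 = $7,525.00
Subtotal: $59,674.50 + $15,996.00 + $41,748.00 + $7,525.00 = $124,943.50
Travel: 35.7 × ($175 ÷ 2) = 35.7 × $87.50 = $3,123.75
Total: $124,943.50 + $3,123.75 = $128,067.25

$128,067.25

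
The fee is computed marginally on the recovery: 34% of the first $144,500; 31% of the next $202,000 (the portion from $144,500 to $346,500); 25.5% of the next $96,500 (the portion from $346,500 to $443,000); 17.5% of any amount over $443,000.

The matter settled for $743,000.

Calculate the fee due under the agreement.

$188,857.50

First $144,500 at 34% = $49,130.00
Next $202,000 at 31% = $62,620.00
Next $96,500 at 25.5% = $24,607.50
Remaining $300,000 at 17.5% = $52,500.00
Fee: $49,130.00 + $62,620.00 + $24,607.50 + $52,500.00 = $188,857.50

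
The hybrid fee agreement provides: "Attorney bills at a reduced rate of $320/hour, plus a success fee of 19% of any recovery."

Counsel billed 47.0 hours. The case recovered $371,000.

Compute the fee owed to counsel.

Hourly: 47.0 × $320 = $15,040.00
Success fee: 19% of $371,000 = $70,490.00
Total: $15,040.00 + $70,490.00 = $85,530.00

$85,530.00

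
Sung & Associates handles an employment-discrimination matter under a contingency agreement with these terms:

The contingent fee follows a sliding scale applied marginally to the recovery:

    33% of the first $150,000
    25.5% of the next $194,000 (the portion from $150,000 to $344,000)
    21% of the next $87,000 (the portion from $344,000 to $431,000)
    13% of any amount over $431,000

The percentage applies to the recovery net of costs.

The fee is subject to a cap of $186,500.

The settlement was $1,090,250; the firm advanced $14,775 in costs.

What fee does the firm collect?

$186,500.00

Fee base (net of costs): $1,090,250 − $14,775 = $1,075,475
First $150,000 at 33% = $49,500.00
Next $194,000 at 25.5% = $49,470.00
Next $87,000 at 21% = $18,270.00
Remaining $644,475 at 13% = $83,781.75
Fee: $49,500.00 + $49,470.00 + $18,270.00 + $83,781.75 = $201,021.75
$201,021.75 exceeds the $186,500 cap, so the fee is capped at $186,500.00.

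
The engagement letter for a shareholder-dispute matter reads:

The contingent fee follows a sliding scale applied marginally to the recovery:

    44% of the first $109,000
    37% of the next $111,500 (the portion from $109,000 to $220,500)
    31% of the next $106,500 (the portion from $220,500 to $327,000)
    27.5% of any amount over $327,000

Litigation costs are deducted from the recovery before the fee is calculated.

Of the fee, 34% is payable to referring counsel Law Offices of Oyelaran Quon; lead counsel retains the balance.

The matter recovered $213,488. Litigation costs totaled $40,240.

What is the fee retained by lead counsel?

Fee base (net of costs): $213,488 − $40,240 = $173,248
First $109,000 at 44% = $47,960.00
Remaining $64,248 at 37% = $23,771.76
Fee: $47,960.00 + $23,771.76 = $71,731.76
Referral share: 34% of $71,731.76 = $24,388.80; lead counsel retains $71,731.76 − $24,388.80 = $47,342.96.

$47,342.96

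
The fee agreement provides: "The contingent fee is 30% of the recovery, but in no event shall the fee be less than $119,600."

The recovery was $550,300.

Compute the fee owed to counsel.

$165,090.00

30% of $550,300 = $165,090.00
That exceeds the $119,600 minimum.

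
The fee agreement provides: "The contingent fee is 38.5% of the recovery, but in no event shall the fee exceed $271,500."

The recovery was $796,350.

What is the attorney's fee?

$271,500.00

38.5% of $796,350 = $306,594.75
That exceeds the $271,500 cap, so the fee is capped at $271,500.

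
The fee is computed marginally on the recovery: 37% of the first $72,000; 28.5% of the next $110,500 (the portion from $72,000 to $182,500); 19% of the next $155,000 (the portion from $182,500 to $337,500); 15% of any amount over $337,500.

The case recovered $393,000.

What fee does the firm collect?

First $72,000 at 37% = $26,640.00
Next $110,500 at 28.5% = $31,492.50
Next $155,000 at 19% = $29,450.00
Remaining $55,500 at 15% = $8,325.00
Fee: $26,640.00 + $31,492.50 + $29,450.00 + $8,325.00 = $95,907.50

$95,907.50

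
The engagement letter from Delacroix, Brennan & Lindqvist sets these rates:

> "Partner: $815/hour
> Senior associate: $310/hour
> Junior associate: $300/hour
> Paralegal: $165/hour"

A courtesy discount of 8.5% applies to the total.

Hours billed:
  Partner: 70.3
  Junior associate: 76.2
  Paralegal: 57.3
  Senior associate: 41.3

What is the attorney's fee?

$93,706.98

Partner: 70.3 × $815 = $57,294.50
Senior associate: 41.3 × $310 = $12,803.00
Junior associate: 76.2 × $300 = $22,860.00
Paralegal: 57.3 × $165 = $9,454.50
Subtotal: $102,412.00
Less 8.5% discount: −$8,705.02
Total: $102,412.00 − $8,705.02 = $93,706.98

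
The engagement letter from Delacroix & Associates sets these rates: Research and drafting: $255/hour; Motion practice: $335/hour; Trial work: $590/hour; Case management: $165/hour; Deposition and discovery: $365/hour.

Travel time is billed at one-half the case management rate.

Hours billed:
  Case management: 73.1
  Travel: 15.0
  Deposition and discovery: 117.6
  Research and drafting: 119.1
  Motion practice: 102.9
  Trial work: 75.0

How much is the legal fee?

$165,315.00

Research and drafting: 119.1 × $255 = $30,370.50
Motion practice: 102.9 × $335 = $34,471.50
Trial work: 75.0 × $590 = $44,250.00
Case management: 73.1 × $165 = $12,061.50
Deposition and discovery: 117.6 × $365 = $42,924.00
Subtotal: $30,370.50 + $34,471.50 + $44,250.00 + $12,061.50 + $42,924.00 = $164,077.50
Travel: 15.0 × ($165 ÷ 2) = 15.0 × $82.50 = $1,237.50
Total: $164,077.50 + $1,237.50 = $165,315.00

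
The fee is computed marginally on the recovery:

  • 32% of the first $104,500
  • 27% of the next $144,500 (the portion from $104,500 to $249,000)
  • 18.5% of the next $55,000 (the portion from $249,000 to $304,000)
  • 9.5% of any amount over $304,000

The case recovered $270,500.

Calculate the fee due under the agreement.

First $104,500 at 32% = $33,440.00
Next $144,500 at 27% = $39,015.00
Remaining $21,500 at 18.5% = $3,977.50
Fee: $33,440.00 + $39,015.00 + $3,977.50 = $76,432.50

$76,432.50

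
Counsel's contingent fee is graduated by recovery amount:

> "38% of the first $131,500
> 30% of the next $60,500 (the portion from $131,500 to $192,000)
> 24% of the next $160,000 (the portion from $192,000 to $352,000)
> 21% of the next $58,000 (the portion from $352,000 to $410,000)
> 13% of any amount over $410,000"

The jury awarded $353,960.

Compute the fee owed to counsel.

First $131,500 at 38% = $49,970.00
Next $60,500 at 30% = $18,150.00
Next $160,000 at 24% = $38,400.00
Remaining $1,960 at 21% = $411.60
Fee: $49,970.00 + $18,150.00 + $38,400.00 + $411.60 = $106,931.60

$106,931.60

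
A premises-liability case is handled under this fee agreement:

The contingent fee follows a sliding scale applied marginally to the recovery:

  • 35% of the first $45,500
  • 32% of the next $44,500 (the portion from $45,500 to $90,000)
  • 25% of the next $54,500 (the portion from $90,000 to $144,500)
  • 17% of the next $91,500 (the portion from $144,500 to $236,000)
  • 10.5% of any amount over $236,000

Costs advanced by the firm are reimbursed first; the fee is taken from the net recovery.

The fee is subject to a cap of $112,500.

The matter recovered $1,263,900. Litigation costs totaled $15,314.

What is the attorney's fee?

Fee base (net of costs): $1,263,900 − $15,314 = $1,248,586
First $45,500 at 35% = $15,925.00
Next $44,500 at 32% = $14,240.00
Next $54,500 at 25% = $13,625.00
Next $91,500 at 17% = $15,555.00
Remaining $1,012,586 at 10.5% = $106,321.53
Fee: $15,925.00 + $14,240.00 + $13,625.00 + $15,555.00 + $106,321.53 = $165,666.53
$165,666.53 exceeds the $112,500 cap, so the fee is capped at $112,500.00.

$112,500.00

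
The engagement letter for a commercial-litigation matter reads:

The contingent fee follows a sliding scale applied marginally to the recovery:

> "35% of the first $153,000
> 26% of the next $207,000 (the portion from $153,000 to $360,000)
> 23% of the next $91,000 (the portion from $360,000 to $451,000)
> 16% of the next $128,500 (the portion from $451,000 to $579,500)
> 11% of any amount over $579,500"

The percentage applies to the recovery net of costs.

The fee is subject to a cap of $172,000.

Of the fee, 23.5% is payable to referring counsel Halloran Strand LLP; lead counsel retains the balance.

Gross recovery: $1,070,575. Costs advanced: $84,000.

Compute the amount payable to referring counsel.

Fee base (net of costs): $1,070,575 − $84,000 = $986,575
First $153,000 at 35% = $53,550.00
Next $207,000 at 26% = $53,820.00
Next $91,000 at 23% = $20,930.00
Next $128,500 at 16% = $20,560.00
Remaining $407,075 at 11% = $44,778.25
Fee: $53,550.00 + $53,820.00 + $20,930.00 + $20,560.00 + $44,778.25 = $193,638.25
$193,638.25 exceeds the $172,000 cap, so the fee is capped at $172,000.00.
Referral share: 23.5% of $172,000.00 = $40,420.00; lead counsel retains $172,000.00 − $40,420.00 = $131,580.00.

$40,420.00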